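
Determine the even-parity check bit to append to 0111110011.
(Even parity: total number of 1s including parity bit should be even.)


Number of 1s in data: 7
Parity bit: 1

1


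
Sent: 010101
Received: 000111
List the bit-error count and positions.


XOR: 010010

2 error(s) at position(s): 1, 4


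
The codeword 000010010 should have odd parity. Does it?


Number of 1s: 2

No, parity error (2 ones)


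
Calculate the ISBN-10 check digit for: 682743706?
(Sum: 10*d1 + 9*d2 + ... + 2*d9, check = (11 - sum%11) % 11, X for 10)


Weighted sum: 276
276 mod 11 = 1

Check digit: X


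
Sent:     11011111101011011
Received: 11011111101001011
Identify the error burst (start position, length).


XOR: 00000000000010000

Burst at position 12, length 1


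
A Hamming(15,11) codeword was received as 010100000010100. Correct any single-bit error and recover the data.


Syndrome = 0: no error detected

Data: 00000010100 (no errors)


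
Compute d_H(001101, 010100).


XOR: 011001
Count of 1s: 3

3


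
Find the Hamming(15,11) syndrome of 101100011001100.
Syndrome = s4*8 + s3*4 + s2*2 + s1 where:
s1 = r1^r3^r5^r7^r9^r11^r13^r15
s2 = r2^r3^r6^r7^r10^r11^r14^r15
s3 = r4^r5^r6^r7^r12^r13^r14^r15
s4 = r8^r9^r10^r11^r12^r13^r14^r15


s1=0, s2=1, s3=1, s4=0

Syndrome = 6 (error at position 6)


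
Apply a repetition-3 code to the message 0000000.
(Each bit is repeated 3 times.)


Each bit -> 3 copies

000000000000000000000


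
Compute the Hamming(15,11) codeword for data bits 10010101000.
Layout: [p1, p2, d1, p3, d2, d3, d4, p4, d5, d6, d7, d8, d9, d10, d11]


Parity bits: p1=0, p2=1, p3=0, p4=0

011000100101000


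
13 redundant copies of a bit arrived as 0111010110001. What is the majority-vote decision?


Ones: 7 out of 13
Threshold: 7

1 (7/13 voted 1)


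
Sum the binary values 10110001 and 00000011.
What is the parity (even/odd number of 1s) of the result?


10110001 = 177
00000011 = 3
Sum = 180 = 10110100
1s count = 4

even parity (4 ones in 10110100)


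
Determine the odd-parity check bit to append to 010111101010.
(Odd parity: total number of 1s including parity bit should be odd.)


Number of 1s in data: 7
Parity bit: 0

0


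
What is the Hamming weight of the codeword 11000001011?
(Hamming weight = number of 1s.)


Counting 1s in 11000001011

5


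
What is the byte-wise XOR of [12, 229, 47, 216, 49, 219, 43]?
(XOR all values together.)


XOR chain: 12 ^ 229 ^ 47 ^ 216 ^ 49 ^ 219 ^ 43 = 223

223


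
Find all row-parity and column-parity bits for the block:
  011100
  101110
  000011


Row parities: 100
Column parities: 110001

Row P: 100, Col P: 110001, Corner: 1


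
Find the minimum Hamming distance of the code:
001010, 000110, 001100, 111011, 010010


Comparing all pairs, minimum distance: 2
Can detect 1 errors, correct 0 errors

2


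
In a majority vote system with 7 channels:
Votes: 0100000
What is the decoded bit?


Ones: 1 out of 7
Threshold: 4

0 (1/7 voted 1)


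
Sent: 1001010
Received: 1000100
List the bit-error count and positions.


XOR: 0001110

3 error(s) at position(s): 3, 4, 5


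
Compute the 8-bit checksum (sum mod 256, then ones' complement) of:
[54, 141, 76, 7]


Sum = 278 mod 256 = 22
Complement = 233

233


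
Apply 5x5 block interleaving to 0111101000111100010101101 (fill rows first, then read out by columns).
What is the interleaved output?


Matrix:
  01111
  01000
  11110
  00101
  01101
Read columns: 0010011101101111010010011

0010011101101111010010011


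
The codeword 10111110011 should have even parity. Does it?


Number of 1s: 8

Yes, parity is correct (8 ones)


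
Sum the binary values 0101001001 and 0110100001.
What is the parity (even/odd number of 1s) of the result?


0101001001 = 329
0110100001 = 417
Sum = 746 = 1011101010
1s count = 6

even parity (6 ones in 1011101010)


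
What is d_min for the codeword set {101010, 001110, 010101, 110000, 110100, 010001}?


Comparing all pairs, minimum distance: 1
Can detect 0 errors, correct 0 errors

1


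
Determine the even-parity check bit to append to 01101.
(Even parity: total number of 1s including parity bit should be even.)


Number of 1s in data: 3
Parity bit: 1

1


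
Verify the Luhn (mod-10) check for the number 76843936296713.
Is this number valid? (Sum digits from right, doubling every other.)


Luhn sum = 77
77 mod 10 = 7

Invalid (Luhn sum mod 10 = 7)


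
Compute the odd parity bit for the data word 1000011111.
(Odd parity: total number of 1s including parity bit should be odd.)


Number of 1s in data: 6
Parity bit: 1

1


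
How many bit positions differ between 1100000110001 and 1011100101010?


XOR: 0111100011011
Count of 1s: 8

8


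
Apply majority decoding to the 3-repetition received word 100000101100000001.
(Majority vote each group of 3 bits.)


Groups: 100, 000, 101, 100, 000, 001
Majority votes: 001000

001000


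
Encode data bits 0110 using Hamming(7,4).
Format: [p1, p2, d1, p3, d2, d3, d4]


Parity bits: p1=1, p2=1, p3=0

1100110


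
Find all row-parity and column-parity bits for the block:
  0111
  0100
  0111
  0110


Row parities: 1110
Column parities: 0010

Row P: 1110, Col P: 0010, Corner: 1


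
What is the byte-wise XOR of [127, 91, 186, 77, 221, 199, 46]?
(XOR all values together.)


XOR chain: 127 ^ 91 ^ 186 ^ 77 ^ 221 ^ 199 ^ 46 = 231

231


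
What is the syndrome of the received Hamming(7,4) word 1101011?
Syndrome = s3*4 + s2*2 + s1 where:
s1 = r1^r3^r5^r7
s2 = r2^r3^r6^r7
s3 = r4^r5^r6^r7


s1=0, s2=1, s3=1

Syndrome = 6 (error at position 6)


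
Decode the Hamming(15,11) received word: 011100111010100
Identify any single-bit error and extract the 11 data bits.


Syndrome = 5: error at position 5

Data: 11011010100 (corrected bit 5)


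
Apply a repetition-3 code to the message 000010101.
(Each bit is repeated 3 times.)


Each bit -> 3 copies

000000000000111000111000111


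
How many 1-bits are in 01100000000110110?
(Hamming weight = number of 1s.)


Counting 1s in 01100000000110110

6


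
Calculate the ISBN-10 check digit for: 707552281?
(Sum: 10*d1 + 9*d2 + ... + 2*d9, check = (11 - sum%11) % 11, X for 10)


Weighted sum: 235
235 mod 11 = 4

Check digit: 7


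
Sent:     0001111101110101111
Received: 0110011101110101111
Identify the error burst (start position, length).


XOR: 0111100000000000000

Burst at position 1, length 4


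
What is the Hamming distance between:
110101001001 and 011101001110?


XOR: 101000000111
Count of 1s: 5

5


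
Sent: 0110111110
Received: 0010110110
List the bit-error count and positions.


XOR: 0100001000

2 error(s) at position(s): 1, 6


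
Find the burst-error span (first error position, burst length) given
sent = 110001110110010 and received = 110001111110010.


XOR: 000000001000000

Burst at position 8, length 1


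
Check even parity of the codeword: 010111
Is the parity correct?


Number of 1s: 4

Yes, parity is correct (4 ones)


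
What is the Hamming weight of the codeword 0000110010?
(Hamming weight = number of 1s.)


Counting 1s in 0000110010

3


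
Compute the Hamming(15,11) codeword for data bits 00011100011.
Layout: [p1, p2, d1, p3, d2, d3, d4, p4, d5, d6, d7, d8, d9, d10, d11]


Parity bits: p1=1, p2=0, p3=1, p4=0

100100101100011


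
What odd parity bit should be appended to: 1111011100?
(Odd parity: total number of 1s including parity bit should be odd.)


Number of 1s in data: 7
Parity bit: 0

0


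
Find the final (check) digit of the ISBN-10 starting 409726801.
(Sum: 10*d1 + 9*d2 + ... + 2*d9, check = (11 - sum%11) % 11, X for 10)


Weighted sum: 237
237 mod 11 = 6

Check digit: 5


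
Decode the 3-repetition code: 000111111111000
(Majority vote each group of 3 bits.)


Groups: 000, 111, 111, 111, 000
Majority votes: 01110

01110


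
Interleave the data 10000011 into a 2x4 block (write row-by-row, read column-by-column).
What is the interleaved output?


Matrix:
  1000
  0011
Read columns: 10000101

10000101


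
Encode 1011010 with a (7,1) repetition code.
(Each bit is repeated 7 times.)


Each bit -> 7 copies

1111111000000011111111111111000000011111110000000


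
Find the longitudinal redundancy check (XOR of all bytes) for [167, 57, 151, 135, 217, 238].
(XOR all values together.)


XOR chain: 167 ^ 57 ^ 151 ^ 135 ^ 217 ^ 238 = 185

185


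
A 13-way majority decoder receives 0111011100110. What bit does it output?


Ones: 8 out of 13
Threshold: 7

1 (8/13 voted 1)


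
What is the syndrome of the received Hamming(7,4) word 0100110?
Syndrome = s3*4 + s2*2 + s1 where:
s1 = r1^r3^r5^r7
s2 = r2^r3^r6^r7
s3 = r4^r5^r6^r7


s1=1, s2=0, s3=0

Syndrome = 1 (error at position 1)


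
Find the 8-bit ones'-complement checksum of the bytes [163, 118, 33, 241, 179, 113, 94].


Sum = 941 mod 256 = 173
Complement = 82

82


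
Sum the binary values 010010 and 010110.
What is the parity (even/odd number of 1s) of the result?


010010 = 18
010110 = 22
Sum = 40 = 101000
1s count = 2

even parity (2 ones in 101000)


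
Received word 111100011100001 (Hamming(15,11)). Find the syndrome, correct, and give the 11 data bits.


Syndrome = 0: no error detected

Data: 10001100001 (no errors)


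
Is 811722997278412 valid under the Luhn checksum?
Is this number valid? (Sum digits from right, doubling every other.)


Luhn sum = 73
73 mod 10 = 3

Invalid (Luhn sum mod 10 = 3)


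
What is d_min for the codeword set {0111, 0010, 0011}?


Comparing all pairs, minimum distance: 1
Can detect 0 errors, correct 0 errors

1


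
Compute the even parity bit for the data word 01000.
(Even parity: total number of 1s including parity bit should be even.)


Number of 1s in data: 1
Parity bit: 1

1


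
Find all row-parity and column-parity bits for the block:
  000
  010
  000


Row parities: 010
Column parities: 010

Row P: 010, Col P: 010, Corner: 1


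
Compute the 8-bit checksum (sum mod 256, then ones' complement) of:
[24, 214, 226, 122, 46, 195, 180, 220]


Sum = 1227 mod 256 = 203
Complement = 52

52


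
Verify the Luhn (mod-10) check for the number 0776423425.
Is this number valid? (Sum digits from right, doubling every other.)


Luhn sum = 47
47 mod 10 = 7

Invalid (Luhn sum mod 10 = 7)


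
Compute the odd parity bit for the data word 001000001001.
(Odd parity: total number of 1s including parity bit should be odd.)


Number of 1s in data: 3
Parity bit: 0

0


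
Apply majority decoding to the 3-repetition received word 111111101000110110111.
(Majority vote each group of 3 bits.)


Groups: 111, 111, 101, 000, 110, 110, 111
Majority votes: 1110111

1110111


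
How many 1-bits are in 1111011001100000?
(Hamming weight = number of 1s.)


Counting 1s in 1111011001100000

8


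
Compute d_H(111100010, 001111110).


XOR: 110011100
Count of 1s: 5

5


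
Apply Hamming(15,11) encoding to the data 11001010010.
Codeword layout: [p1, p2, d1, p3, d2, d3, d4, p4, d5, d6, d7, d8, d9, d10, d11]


Parity bits: p1=0, p2=1, p3=0, p4=1

011010011010010


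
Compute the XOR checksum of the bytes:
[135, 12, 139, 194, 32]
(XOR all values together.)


XOR chain: 135 ^ 12 ^ 139 ^ 194 ^ 32 = 226

226


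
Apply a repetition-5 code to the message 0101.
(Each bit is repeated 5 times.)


Each bit -> 5 copies

00000111110000011111


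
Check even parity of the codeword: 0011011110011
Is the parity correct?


Number of 1s: 8

Yes, parity is correct (8 ones)


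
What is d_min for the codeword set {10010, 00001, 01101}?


Comparing all pairs, minimum distance: 2
Can detect 1 errors, correct 0 errors

2


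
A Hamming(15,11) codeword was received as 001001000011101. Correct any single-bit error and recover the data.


Syndrome = 0: no error detected

Data: 10100011101 (no errors)


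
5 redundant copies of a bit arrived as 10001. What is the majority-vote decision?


Ones: 2 out of 5
Threshold: 3

0 (2/5 voted 1)


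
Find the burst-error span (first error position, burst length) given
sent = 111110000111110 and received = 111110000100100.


XOR: 000000000011010

Burst at position 10, length 4


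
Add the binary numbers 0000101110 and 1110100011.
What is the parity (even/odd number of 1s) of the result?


0000101110 = 46
1110100011 = 931
Sum = 977 = 1111010001
1s count = 6

even parity (6 ones in 1111010001)


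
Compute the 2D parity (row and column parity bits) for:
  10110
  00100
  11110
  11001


Row parities: 1101
Column parities: 10101

Row P: 1101, Col P: 10101, Corner: 1


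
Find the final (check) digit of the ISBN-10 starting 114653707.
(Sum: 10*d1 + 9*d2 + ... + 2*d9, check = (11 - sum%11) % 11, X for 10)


Weighted sum: 180
180 mod 11 = 4

Check digit: 7


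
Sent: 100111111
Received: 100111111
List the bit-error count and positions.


XOR: 000000000

0 errors (received matches sent)


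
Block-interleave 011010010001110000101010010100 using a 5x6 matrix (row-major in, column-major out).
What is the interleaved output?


Matrix:
  011010
  010001
  110000
  101010
  010100
Read columns: 001101110110010000011001001000

001101110110010000011001001000


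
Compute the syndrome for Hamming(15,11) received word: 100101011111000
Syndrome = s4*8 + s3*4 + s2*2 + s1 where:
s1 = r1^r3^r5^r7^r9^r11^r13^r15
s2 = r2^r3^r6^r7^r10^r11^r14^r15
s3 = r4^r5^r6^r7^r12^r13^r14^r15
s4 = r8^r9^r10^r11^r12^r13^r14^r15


s1=1, s2=1, s3=1, s4=1

Syndrome = 15 (error at position 15)


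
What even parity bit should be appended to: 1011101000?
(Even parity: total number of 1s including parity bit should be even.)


Number of 1s in data: 5
Parity bit: 1

1


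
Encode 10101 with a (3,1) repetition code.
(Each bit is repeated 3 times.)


Each bit -> 3 copies

111000111000111


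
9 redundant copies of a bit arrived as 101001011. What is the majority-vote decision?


Ones: 5 out of 9
Threshold: 5

1 (5/9 voted 1)


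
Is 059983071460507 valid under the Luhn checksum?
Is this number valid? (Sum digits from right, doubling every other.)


Luhn sum = 65
65 mod 10 = 5

Invalid (Luhn sum mod 10 = 5)


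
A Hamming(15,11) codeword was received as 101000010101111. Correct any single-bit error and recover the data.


Syndrome = 0: no error detected

Data: 10000101111 (no errors)


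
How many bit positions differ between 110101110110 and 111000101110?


XOR: 001101011000
Count of 1s: 5

5


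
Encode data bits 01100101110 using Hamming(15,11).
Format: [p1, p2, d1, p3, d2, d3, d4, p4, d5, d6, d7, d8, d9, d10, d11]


Parity bits: p1=0, p2=1, p3=1, p4=0

010111000101110


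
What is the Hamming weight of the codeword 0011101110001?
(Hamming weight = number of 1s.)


Counting 1s in 0011101110001

7


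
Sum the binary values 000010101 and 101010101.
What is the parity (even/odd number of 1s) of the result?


000010101 = 21
101010101 = 341
Sum = 362 = 101101010
1s count = 5

odd parity (5 ones in 101101010)


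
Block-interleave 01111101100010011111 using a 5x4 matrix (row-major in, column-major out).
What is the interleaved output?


Matrix:
  0111
  1101
  1000
  1001
  1111
Read columns: 01111110011000111011

01111110011000111011


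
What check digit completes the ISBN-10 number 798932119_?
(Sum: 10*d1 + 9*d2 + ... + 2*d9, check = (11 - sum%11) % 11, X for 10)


Weighted sum: 331
331 mod 11 = 1

Check digit: X


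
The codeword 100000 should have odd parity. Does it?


Number of 1s: 1

Yes, parity is correct (1 ones)


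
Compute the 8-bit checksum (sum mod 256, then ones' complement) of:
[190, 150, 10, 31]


Sum = 381 mod 256 = 125
Complement = 130

130


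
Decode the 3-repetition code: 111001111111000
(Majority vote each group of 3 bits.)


Groups: 111, 001, 111, 111, 000
Majority votes: 10110

10110


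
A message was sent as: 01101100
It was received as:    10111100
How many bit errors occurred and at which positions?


XOR: 11010000

3 error(s) at position(s): 0, 1, 3


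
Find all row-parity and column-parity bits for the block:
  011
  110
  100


Row parities: 001
Column parities: 001

Row P: 001, Col P: 001, Corner: 1


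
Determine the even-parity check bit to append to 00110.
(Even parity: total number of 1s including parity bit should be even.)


Number of 1s in data: 2
Parity bit: 0

0


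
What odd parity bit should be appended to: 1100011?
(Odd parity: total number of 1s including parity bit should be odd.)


Number of 1s in data: 4
Parity bit: 1

1


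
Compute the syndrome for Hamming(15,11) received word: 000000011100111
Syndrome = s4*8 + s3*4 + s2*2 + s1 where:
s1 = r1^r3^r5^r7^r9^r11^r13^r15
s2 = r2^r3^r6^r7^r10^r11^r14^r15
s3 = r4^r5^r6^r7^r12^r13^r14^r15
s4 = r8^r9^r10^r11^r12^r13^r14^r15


s1=1, s2=1, s3=1, s4=0

Syndrome = 7 (error at position 7)


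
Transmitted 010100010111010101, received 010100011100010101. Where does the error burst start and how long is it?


XOR: 000000001011000000

Burst at position 8, length 4


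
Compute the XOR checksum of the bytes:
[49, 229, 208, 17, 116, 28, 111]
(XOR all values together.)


XOR chain: 49 ^ 229 ^ 208 ^ 17 ^ 116 ^ 28 ^ 111 = 18

18


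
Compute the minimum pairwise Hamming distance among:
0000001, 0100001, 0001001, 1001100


Comparing all pairs, minimum distance: 1
Can detect 0 errors, correct 0 errors

1


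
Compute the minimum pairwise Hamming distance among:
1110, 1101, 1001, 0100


Comparing all pairs, minimum distance: 1
Can detect 0 errors, correct 0 errors

1


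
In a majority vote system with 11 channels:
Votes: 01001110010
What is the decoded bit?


Ones: 5 out of 11
Threshold: 6

0 (5/11 voted 1)


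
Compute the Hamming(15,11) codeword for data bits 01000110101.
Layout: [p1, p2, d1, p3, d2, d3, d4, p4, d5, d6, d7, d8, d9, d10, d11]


Parity bits: p1=0, p2=1, p3=1, p4=0

010110000110101


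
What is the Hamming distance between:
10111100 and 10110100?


XOR: 00001000
Count of 1s: 1

1


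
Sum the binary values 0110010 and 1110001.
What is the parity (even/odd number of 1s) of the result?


0110010 = 50
1110001 = 113
Sum = 163 = 10100011
1s count = 4

even parity (4 ones in 10100011)


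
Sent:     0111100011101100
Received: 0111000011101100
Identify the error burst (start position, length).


XOR: 0000100000000000

Burst at position 4, length 1


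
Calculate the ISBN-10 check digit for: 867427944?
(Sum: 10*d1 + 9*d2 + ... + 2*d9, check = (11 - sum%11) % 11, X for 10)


Weighted sum: 321
321 mod 11 = 2

Check digit: 9


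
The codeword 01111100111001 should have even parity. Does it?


Number of 1s: 9

No, parity error (9 ones)


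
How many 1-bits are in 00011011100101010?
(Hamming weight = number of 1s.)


Counting 1s in 00011011100101010

8


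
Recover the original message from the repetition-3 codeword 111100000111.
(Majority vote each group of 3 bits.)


Groups: 111, 100, 000, 111
Majority votes: 1001

1001


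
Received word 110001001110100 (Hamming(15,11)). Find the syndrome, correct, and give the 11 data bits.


Syndrome = 0: no error detected

Data: 00101110100 (no errors)


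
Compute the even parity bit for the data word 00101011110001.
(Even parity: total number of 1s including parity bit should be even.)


Number of 1s in data: 7
Parity bit: 1

1


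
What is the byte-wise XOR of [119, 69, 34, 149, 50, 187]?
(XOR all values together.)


XOR chain: 119 ^ 69 ^ 34 ^ 149 ^ 50 ^ 187 = 12

12


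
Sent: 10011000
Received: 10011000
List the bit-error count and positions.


XOR: 00000000

0 errors (received matches sent)


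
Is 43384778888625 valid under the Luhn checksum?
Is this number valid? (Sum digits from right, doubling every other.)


Luhn sum = 90
90 mod 10 = 0

Valid (Luhn sum mod 10 = 0)


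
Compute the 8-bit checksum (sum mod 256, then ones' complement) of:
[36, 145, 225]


Sum = 406 mod 256 = 150
Complement = 105

105


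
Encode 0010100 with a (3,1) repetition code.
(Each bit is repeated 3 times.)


Each bit -> 3 copies

000000111000111000000


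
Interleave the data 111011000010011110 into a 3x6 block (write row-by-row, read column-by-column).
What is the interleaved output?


Matrix:
  111011
  000010
  011110
Read columns: 100101101001111100

100101101001111100


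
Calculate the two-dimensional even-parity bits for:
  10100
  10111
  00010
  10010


Row parities: 0010
Column parities: 10011

Row P: 0010, Col P: 10011, Corner: 1


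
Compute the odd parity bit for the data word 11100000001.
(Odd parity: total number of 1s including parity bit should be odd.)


Number of 1s in data: 4
Parity bit: 1

1


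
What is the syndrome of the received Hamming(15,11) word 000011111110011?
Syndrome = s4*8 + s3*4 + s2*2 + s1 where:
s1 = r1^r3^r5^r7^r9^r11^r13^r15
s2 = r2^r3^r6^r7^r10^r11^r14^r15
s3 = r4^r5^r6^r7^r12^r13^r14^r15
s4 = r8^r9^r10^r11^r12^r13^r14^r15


s1=1, s2=0, s3=1, s4=0

Syndrome = 5 (error at position 5)


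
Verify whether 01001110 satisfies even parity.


Number of 1s: 4

Yes, parity is correct (4 ones)


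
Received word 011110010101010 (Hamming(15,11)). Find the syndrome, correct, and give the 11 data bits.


Syndrome = 0: no error detected

Data: 11000101010 (no errors)


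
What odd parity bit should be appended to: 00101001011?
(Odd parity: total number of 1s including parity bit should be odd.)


Number of 1s in data: 5
Parity bit: 0

0


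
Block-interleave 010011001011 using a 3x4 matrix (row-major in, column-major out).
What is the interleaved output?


Matrix:
  0100
  1100
  1011
Read columns: 011110001001

011110001001


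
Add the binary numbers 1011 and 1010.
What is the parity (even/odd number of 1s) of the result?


1011 = 11
1010 = 10
Sum = 21 = 10101
1s count = 3

odd parity (3 ones in 10101)


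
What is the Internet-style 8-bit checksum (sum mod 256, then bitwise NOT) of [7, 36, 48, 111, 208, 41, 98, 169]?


Sum = 718 mod 256 = 206
Complement = 49

49


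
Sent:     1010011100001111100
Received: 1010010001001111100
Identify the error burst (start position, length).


XOR: 0000001101000000000

Burst at position 6, length 4


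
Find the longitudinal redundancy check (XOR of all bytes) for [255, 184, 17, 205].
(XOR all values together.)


XOR chain: 255 ^ 184 ^ 17 ^ 205 = 155

155


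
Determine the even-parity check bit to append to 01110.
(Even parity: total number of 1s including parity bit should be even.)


Number of 1s in data: 3
Parity bit: 1

1


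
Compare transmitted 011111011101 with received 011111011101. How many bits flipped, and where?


XOR: 000000000000

0 errors (received matches sent)


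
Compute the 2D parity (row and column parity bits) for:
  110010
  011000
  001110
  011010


Row parities: 1011
Column parities: 111110

Row P: 1011, Col P: 111110, Corner: 1


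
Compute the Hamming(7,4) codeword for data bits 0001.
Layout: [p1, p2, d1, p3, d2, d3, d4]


Parity bits: p1=1, p2=1, p3=1

1101001


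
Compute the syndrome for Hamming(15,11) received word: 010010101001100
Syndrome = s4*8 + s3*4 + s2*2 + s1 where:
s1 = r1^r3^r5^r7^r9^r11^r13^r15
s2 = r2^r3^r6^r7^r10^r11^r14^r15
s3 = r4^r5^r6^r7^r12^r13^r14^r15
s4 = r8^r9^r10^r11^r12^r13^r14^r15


s1=0, s2=0, s3=0, s4=1

Syndrome = 8 (error at position 8)


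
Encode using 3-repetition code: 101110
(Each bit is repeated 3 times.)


Each bit -> 3 copies

111000111111111000


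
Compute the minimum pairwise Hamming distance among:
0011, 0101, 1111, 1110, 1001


Comparing all pairs, minimum distance: 1
Can detect 0 errors, correct 0 errors

1


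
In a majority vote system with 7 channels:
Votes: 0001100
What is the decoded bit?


Ones: 2 out of 7
Threshold: 4

0 (2/7 voted 1)


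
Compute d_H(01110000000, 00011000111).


XOR: 01101000111
Count of 1s: 6

6


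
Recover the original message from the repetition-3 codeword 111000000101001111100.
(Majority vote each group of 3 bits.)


Groups: 111, 000, 000, 101, 001, 111, 100
Majority votes: 1001010

1001010


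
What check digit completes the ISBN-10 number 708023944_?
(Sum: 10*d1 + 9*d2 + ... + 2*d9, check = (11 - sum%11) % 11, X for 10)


Weighted sum: 217
217 mod 11 = 8

Check digit: 3


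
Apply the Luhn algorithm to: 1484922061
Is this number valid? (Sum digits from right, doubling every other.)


Luhn sum = 36
36 mod 10 = 6

Invalid (Luhn sum mod 10 = 6)


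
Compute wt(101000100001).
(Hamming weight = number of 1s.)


Counting 1s in 101000100001

4


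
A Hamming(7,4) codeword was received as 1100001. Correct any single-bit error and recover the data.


Syndrome = 4: error at position 4

Data: 0001 (corrected bit 4)


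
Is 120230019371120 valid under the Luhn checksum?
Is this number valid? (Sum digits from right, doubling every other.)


Luhn sum = 43
43 mod 10 = 3

Invalid (Luhn sum mod 10 = 3)


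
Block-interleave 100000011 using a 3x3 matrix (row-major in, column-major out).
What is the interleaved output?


Matrix:
  100
  000
  011
Read columns: 100001001

100001001


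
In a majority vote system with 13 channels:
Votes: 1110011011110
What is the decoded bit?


Ones: 9 out of 13
Threshold: 7

1 (9/13 voted 1)


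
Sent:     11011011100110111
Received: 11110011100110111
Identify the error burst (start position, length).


XOR: 00101000000000000

Burst at position 2, length 3


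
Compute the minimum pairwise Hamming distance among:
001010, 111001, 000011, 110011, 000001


Comparing all pairs, minimum distance: 1
Can detect 0 errors, correct 0 errors

1


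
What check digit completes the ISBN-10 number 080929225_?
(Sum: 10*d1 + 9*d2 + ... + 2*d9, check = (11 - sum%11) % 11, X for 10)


Weighted sum: 216
216 mod 11 = 7

Check digit: 4


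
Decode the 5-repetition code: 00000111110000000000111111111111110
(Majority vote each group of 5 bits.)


Groups: 00000, 11111, 00000, 00000, 11111, 11111, 11110
Majority votes: 0100111

0100111


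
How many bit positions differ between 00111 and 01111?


XOR: 01000
Count of 1s: 1

1


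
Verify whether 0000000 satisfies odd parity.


Number of 1s: 0

No, parity error (0 ones)


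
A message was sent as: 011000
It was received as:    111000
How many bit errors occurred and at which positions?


XOR: 100000

1 error(s) at position(s): 0


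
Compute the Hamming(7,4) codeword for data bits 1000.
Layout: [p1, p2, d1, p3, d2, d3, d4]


Parity bits: p1=1, p2=1, p3=0

1110000


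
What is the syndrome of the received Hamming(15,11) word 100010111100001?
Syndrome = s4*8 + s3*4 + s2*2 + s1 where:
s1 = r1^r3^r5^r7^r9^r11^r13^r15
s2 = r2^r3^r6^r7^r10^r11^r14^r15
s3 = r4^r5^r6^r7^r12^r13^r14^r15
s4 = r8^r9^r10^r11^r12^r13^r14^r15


s1=1, s2=1, s3=1, s4=0

Syndrome = 7 (error at position 7)


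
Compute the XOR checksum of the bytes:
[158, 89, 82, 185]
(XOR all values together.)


XOR chain: 158 ^ 89 ^ 82 ^ 185 = 44

44


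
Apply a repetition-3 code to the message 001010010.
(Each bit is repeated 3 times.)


Each bit -> 3 copies

000000111000111000000111000


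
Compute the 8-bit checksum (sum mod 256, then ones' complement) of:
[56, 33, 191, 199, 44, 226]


Sum = 749 mod 256 = 237
Complement = 18

18


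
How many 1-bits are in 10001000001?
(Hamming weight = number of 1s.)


Counting 1s in 10001000001

3


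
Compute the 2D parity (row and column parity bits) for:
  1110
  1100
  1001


Row parities: 100
Column parities: 1011

Row P: 100, Col P: 1011, Corner: 1


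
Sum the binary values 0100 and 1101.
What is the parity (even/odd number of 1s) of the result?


0100 = 4
1101 = 13
Sum = 17 = 10001
1s count = 2

even parity (2 ones in 10001)


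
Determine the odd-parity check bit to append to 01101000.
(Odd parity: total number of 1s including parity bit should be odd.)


Number of 1s in data: 3
Parity bit: 0

0


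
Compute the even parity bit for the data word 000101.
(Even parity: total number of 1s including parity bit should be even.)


Number of 1s in data: 2
Parity bit: 0

0


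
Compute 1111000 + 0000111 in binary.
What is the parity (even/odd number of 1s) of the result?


1111000 = 120
0000111 = 7
Sum = 127 = 1111111
1s count = 7

odd parity (7 ones in 1111111)


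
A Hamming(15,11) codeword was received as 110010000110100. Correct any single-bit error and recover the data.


Syndrome = 10: error at position 10

Data: 01000010100 (corrected bit 10)


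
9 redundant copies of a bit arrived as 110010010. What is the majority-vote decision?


Ones: 4 out of 9
Threshold: 5

0 (4/9 voted 1)


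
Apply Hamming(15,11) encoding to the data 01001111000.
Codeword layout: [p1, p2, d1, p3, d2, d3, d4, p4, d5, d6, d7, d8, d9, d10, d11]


Parity bits: p1=1, p2=0, p3=0, p4=0

100010001111000


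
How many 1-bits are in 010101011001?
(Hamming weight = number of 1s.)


Counting 1s in 010101011001

6


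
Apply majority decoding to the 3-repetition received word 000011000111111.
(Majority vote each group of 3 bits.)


Groups: 000, 011, 000, 111, 111
Majority votes: 01011

01011


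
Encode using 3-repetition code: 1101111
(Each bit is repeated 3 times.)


Each bit -> 3 copies

111111000111111111111


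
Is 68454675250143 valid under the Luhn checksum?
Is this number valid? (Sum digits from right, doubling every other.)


Luhn sum = 69
69 mod 10 = 9

Invalid (Luhn sum mod 10 = 9)


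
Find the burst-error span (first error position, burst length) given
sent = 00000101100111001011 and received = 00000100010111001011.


XOR: 00000001110000000000

Burst at position 7, length 3


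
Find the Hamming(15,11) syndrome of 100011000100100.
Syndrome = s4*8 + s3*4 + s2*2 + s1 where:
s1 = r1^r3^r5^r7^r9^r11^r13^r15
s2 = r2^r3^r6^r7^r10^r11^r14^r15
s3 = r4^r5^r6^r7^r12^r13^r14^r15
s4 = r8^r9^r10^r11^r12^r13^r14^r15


s1=1, s2=0, s3=1, s4=0

Syndrome = 5 (error at position 5)


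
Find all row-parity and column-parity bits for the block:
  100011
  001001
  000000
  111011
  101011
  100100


Row parities: 100100
Column parities: 011110

Row P: 100100, Col P: 011110, Corner: 0


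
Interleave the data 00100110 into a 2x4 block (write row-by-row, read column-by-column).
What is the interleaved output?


Matrix:
  0010
  0110
Read columns: 00011100

00011100


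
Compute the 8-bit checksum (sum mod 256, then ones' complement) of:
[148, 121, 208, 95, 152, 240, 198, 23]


Sum = 1185 mod 256 = 161
Complement = 94

94


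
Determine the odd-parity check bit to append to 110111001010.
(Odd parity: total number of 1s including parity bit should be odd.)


Number of 1s in data: 7
Parity bit: 0

0


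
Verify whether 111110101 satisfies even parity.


Number of 1s: 7

No, parity error (7 ones)


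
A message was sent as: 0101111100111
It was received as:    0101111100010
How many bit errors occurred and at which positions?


XOR: 0000000000101

2 error(s) at position(s): 10, 12


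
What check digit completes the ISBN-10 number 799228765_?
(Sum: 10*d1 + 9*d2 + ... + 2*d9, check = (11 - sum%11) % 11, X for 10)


Weighted sum: 345
345 mod 11 = 4

Check digit: 7


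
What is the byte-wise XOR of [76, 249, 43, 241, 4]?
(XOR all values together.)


XOR chain: 76 ^ 249 ^ 43 ^ 241 ^ 4 = 107

107


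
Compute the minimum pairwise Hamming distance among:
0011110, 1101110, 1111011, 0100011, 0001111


Comparing all pairs, minimum distance: 2
Can detect 1 errors, correct 0 errors

2


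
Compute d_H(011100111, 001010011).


XOR: 010110100
Count of 1s: 4

4


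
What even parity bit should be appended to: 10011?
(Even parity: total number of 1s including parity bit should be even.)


Number of 1s in data: 3
Parity bit: 1

1


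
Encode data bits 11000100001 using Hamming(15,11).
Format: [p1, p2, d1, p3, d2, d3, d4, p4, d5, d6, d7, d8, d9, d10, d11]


Parity bits: p1=1, p2=1, p3=0, p4=0

111010000100001


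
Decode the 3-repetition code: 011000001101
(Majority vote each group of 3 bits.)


Groups: 011, 000, 001, 101
Majority votes: 1001

1001


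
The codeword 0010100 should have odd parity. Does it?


Number of 1s: 2

No, parity error (2 ones)


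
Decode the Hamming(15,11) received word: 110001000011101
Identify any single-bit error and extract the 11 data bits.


Syndrome = 0: no error detected

Data: 00100011101 (no errors)


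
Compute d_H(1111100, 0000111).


XOR: 1111011
Count of 1s: 6

6


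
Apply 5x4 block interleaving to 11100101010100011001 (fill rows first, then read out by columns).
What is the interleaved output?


Matrix:
  1110
  0101
  0101
  0001
  1001
Read columns: 10001111001000001111

10001111001000001111


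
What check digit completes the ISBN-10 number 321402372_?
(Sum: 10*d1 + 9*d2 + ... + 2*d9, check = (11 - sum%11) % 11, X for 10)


Weighted sum: 131
131 mod 11 = 10

Check digit: 1


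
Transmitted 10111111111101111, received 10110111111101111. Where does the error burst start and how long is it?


XOR: 00001000000000000

Burst at position 4, length 1


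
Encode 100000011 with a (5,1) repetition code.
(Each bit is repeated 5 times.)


Each bit -> 5 copies

111110000000000000000000000000000001111111111


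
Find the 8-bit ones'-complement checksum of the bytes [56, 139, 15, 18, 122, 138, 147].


Sum = 635 mod 256 = 123
Complement = 132

132


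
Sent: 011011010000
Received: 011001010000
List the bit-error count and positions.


XOR: 000010000000

1 error(s) at position(s): 4


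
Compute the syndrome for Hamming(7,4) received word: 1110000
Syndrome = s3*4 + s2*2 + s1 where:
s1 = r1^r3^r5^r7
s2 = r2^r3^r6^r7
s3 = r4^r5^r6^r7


s1=0, s2=0, s3=0

Syndrome = 0 (no error)


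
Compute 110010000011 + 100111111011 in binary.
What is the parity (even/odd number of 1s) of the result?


110010000011 = 3203
100111111011 = 2555
Sum = 5758 = 1011001111110
1s count = 9

odd parity (9 ones in 1011001111110)


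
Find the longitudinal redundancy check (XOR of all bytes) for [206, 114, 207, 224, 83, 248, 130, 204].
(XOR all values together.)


XOR chain: 206 ^ 114 ^ 207 ^ 224 ^ 83 ^ 248 ^ 130 ^ 204 = 118

118


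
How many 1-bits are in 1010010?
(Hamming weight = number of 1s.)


Counting 1s in 1010010

3


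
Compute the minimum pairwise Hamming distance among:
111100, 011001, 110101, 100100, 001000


Comparing all pairs, minimum distance: 2
Can detect 1 errors, correct 0 errors

2


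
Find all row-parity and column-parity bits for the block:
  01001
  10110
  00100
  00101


Row parities: 0110
Column parities: 11110

Row P: 0110, Col P: 11110, Corner: 0


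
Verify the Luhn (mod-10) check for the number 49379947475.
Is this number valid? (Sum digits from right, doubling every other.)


Luhn sum = 62
62 mod 10 = 2

Invalid (Luhn sum mod 10 = 2)


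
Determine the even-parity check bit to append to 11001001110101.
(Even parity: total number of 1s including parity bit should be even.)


Number of 1s in data: 8
Parity bit: 0

0


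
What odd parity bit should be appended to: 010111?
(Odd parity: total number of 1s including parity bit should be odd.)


Number of 1s in data: 4
Parity bit: 1

1


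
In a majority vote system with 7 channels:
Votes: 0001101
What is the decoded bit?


Ones: 3 out of 7
Threshold: 4

0 (3/7 voted 1)


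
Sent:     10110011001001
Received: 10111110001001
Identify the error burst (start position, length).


XOR: 00001101000000

Burst at position 4, length 4


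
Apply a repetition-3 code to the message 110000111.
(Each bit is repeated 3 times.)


Each bit -> 3 copies

111111000000000000111111111


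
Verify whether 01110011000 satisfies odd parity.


Number of 1s: 5

Yes, parity is correct (5 ones)


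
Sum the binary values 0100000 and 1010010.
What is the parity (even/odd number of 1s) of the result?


0100000 = 32
1010010 = 82
Sum = 114 = 1110010
1s count = 4

even parity (4 ones in 1110010)


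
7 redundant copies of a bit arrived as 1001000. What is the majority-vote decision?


Ones: 2 out of 7
Threshold: 4

0 (2/7 voted 1)


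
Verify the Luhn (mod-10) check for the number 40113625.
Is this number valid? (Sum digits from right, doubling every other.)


Luhn sum = 32
32 mod 10 = 2

Invalid (Luhn sum mod 10 = 2)


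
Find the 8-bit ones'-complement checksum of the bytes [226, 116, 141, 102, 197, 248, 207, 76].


Sum = 1313 mod 256 = 33
Complement = 222

222


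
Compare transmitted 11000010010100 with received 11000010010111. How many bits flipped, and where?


XOR: 00000000000011

2 error(s) at position(s): 12, 13


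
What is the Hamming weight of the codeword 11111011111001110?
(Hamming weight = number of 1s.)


Counting 1s in 11111011111001110

13


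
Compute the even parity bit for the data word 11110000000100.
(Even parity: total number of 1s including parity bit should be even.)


Number of 1s in data: 5
Parity bit: 1

1


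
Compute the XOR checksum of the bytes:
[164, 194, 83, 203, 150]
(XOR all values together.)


XOR chain: 164 ^ 194 ^ 83 ^ 203 ^ 150 = 104

104


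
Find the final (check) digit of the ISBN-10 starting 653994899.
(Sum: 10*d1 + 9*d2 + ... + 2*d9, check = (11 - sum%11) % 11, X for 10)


Weighted sum: 343
343 mod 11 = 2

Check digit: 9


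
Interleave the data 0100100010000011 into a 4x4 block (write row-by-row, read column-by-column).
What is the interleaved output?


Matrix:
  0100
  1000
  1000
  0011
Read columns: 0110100000010001

0110100000010001


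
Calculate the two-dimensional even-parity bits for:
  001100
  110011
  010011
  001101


Row parities: 0011
Column parities: 100001

Row P: 0011, Col P: 100001, Corner: 0


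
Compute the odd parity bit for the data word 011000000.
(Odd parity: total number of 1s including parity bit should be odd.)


Number of 1s in data: 2
Parity bit: 1

1


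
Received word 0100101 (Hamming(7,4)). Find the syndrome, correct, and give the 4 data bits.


Syndrome = 0: no error detected

Data: 0101 (no errors)


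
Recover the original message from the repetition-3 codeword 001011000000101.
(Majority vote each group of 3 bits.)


Groups: 001, 011, 000, 000, 101
Majority votes: 01001

01001


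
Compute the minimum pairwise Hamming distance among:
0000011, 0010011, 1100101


Comparing all pairs, minimum distance: 1
Can detect 0 errors, correct 0 errors

1


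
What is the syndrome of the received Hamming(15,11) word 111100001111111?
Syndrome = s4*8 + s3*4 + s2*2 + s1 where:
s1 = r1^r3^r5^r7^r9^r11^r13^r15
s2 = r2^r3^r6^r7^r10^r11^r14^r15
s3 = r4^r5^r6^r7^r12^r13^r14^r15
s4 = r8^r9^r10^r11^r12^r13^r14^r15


s1=0, s2=0, s3=1, s4=1

Syndrome = 12 (error at position 12)


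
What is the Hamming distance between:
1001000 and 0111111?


XOR: 1110111
Count of 1s: 6

6


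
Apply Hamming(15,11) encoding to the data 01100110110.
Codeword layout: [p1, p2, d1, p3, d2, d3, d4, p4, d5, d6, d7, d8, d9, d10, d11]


Parity bits: p1=1, p2=0, p3=0, p4=0

100011000110110


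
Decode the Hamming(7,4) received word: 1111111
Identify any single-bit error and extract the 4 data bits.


Syndrome = 0: no error detected

Data: 1111 (no errors)
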